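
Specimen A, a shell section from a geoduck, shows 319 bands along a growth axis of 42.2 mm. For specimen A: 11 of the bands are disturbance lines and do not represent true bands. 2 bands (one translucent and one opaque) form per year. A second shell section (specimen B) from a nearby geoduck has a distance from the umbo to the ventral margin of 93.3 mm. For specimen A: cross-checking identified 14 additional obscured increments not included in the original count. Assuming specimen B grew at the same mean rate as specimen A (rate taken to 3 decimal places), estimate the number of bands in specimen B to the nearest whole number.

Specimen A: correcting the raw count gives 319 − 11 + 14 = 322 true bands.
Specimen A: dividing by 2 bands per year: 322 / 2 = 161 years.
A: Mean rate = 42.2 mm / 161 years ≈ 0.262 mm/year.
B spans 93.3 / 0.262 = 356.11 years; at 2 bands per year that is 356.11 × 2 ≈ 712 bands.

712 bands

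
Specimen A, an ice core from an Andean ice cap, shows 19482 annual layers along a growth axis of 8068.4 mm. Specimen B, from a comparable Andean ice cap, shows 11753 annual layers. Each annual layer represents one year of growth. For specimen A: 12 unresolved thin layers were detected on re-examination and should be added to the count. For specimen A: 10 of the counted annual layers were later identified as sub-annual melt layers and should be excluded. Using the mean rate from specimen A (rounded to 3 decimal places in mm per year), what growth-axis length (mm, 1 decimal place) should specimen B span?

4865.7 mm

Specimen A: true annual layer count = 19482 − 10 + 12 = 19484.
A: Extension rate ≈ 8068.4 / 19484 = 0.414 mm/year.
B's length ≈ 0.414 × 11753 = 4865.7 mm.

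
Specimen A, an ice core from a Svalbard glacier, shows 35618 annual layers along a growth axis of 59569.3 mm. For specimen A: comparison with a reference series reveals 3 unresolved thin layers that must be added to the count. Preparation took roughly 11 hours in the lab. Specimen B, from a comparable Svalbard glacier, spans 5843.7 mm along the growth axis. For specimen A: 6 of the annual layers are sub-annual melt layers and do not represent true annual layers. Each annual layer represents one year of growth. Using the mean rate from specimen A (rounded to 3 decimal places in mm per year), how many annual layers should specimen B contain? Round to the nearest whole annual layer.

Specimen A: adjusted count: 35618 − 6 + 3 = 35615 annual layers.
A: Extension rate ≈ 59569.3 / 35615 = 1.673 mm/year.
Specimen B: 5843.7 mm / 1.673 mm per year = 3492.95 years ≈ 3493 annual layers.

3493 annual layers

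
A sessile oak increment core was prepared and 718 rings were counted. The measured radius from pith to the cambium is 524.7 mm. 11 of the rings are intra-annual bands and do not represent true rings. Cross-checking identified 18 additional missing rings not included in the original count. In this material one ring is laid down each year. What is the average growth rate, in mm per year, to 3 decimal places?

Correcting the raw count gives 718 − 11 + 18 = 725 true rings.
Extension rate ≈ 524.7 / 725 = 0.724 mm per year.

0.724 mm per year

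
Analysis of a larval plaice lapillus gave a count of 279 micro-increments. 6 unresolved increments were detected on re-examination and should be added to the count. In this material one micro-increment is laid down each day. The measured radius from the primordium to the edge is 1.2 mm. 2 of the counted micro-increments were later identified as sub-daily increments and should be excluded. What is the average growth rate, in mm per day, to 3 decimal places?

After corrections the count is 279 − 2 + 6 = 283 micro-increments.
Extension rate ≈ 1.2 / 283 = 0.004 mm per day.

0.004 mm per day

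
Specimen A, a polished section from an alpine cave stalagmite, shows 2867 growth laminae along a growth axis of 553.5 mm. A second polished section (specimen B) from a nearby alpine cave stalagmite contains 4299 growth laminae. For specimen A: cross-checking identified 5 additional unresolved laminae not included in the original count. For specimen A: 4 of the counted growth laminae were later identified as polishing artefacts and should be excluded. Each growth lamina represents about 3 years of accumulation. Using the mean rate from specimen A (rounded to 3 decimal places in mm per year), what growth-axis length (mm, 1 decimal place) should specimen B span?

825.4 mm

Specimen A: adjusted count: 2867 − 4 + 5 = 2868 growth laminae.
Specimen A: multiplying by 3 years per growth lamina: 2868 × 3 = 8604 years.
A: 553.5 mm over 8604 years gives 553.5 / 8604 ≈ 0.064 mm/yr.
Specimen B: multiplying by 3 years per growth lamina: 4299 × 3 = 12897 years. For B, 0.064 mm/year × 12897 years = 825.4 mm.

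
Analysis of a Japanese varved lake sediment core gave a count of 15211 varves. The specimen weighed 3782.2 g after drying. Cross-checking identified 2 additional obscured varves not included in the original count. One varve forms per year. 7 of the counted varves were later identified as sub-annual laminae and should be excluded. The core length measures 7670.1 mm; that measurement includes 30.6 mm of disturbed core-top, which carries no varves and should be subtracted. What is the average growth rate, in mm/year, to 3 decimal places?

True varve count = 15211 − 7 + 2 = 15206.
Removing the 30.6 mm offcut leaves 7670.1 − 30.6 = 7639.5 mm.
Extension rate ≈ 7639.5 / 15206 = 0.502 mm/year.

0.502 mm/year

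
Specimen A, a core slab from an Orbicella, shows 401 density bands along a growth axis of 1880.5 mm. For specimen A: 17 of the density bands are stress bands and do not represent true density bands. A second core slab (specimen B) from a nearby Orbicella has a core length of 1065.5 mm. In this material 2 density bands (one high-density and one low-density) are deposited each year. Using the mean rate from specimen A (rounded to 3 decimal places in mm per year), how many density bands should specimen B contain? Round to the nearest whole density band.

218 density bands

Specimen A: adjusted count: 401 − 17 = 384 density bands.
Specimen A: dividing by 2 density bands per year: 384 / 2 = 192 years.
A: Mean rate = 1880.5 mm / 192 years ≈ 9.794 mm/year.
Specimen B: 1065.5 mm / 9.794 mm per year = 108.79 years; at 2 density bands per year that is 108.79 × 2 ≈ 218 density bands.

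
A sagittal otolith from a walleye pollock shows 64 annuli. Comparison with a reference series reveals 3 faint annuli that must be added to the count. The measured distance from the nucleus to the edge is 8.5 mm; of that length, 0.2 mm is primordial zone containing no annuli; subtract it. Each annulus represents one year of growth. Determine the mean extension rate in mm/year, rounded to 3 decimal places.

Adjusted count: 64 + 3 = 67 annuli.
Removing the 0.2 mm offcut leaves 8.5 − 0.2 = 8.3 mm.
Extension rate ≈ 8.3 / 67 = 0.124 mm/year.

0.124 mm/year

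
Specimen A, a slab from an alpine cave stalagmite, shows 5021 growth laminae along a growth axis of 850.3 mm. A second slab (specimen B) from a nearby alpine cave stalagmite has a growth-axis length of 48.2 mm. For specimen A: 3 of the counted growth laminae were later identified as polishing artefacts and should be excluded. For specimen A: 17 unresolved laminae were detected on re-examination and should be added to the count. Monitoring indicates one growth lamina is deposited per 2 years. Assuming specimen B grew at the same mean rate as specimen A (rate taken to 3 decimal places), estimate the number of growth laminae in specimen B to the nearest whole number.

Specimen A: after corrections the count is 5021 − 3 + 17 = 5035 growth laminae.
Specimen A: multiplying by 2 years per growth lamina: 5035 × 2 = 10070 years.
A: 850.3 mm over 10070 years gives 850.3 / 10070 ≈ 0.084 mm per year.
B spans 48.2 / 0.084 = 573.81 years; at 2 years per growth lamina that is 573.81 / 2 ≈ 287 growth laminae.

287 growth laminae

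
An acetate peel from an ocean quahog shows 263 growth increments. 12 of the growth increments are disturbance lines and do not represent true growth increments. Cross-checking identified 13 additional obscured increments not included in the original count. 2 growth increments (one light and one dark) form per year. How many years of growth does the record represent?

After corrections the count is 263 − 12 + 13 = 264 growth increments.
With 2 growth increments per year, 264 / 2 = 132 years.

132 yr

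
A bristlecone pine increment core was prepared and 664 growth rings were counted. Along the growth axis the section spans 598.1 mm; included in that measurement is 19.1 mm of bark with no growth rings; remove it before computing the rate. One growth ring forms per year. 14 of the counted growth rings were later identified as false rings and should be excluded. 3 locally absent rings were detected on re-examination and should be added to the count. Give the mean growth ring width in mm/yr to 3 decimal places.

0.887 mm/yr

Correcting the raw count gives 664 − 14 + 3 = 653 true growth rings.
Removing the 19.1 mm offcut leaves 598.1 − 19.1 = 579.0 mm.
Extension rate ≈ 579.0 / 653 = 0.887 mm/yr.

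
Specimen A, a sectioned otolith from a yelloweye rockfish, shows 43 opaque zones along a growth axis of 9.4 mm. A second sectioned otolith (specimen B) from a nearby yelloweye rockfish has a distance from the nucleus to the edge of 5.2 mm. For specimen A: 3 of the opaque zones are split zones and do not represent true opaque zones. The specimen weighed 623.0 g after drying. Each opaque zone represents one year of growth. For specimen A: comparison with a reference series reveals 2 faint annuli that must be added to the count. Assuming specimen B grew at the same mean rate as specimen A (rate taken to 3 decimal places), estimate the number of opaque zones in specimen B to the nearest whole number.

23 opaque zones

Specimen A: true opaque zone count = 43 − 3 + 2 = 42.
A: 9.4 mm over 42 years gives 9.4 / 42 ≈ 0.224 mm/yr.
Specimen B: 5.2 mm / 0.224 mm per year = 23.21 years ≈ 23 opaque zones.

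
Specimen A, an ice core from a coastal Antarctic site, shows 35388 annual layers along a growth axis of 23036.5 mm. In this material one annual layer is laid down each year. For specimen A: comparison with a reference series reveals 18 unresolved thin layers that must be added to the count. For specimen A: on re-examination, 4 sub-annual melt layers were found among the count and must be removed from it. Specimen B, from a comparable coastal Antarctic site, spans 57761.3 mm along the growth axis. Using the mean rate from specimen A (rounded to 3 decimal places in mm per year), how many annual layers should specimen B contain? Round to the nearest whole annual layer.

88727 annual layers

Specimen A: true annual layer count = 35388 − 4 + 18 = 35402.
A: Mean rate = 23036.5 mm / 35402 years ≈ 0.651 mm/yr.
B spans 57761.3 / 0.651 = 88727.04 years ≈ 88727 annual layers.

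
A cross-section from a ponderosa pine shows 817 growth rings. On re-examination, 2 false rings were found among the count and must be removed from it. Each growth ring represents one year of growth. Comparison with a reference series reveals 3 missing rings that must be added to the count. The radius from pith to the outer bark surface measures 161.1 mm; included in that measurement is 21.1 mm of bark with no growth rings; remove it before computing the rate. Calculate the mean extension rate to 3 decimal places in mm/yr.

Adjusted count: 817 − 2 + 3 = 818 growth rings.
Net length = 161.1 − 21.1 = 140.0 mm.
Mean rate = 140.0 mm / 818 years ≈ 0.171 mm/yr.

0.171 mm/yr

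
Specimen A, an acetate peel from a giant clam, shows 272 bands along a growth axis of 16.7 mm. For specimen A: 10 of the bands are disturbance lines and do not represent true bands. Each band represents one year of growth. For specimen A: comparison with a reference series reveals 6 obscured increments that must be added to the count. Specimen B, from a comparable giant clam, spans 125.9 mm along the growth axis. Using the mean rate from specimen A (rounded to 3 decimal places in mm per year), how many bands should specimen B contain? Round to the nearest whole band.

Specimen A: correcting the raw count gives 272 − 10 + 6 = 268 true bands.
A: Mean rate = 16.7 mm / 268 years ≈ 0.062 mm/year.
For B, 125.9 / 0.062 = 2030.65 years ≈ 2031 bands.

2031 bands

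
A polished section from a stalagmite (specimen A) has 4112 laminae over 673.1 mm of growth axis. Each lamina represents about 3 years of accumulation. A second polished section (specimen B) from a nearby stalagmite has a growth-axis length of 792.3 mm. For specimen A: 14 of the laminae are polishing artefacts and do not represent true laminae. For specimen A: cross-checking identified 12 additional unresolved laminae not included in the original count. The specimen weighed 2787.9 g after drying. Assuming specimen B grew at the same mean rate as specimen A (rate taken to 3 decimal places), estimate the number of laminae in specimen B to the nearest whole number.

4802 laminae

Specimen A: after corrections the count is 4112 − 14 + 12 = 4110 laminae.
Specimen A: 4110 laminae at 3 years each span 4110 × 3 = 12330 years.
A: Mean rate = 673.1 mm / 12330 years ≈ 0.055 mm/yr.
Specimen B: 792.3 mm / 0.055 mm per year = 14405.45 years; at 3 years per lamina that is 14405.45 / 3 ≈ 4802 laminae.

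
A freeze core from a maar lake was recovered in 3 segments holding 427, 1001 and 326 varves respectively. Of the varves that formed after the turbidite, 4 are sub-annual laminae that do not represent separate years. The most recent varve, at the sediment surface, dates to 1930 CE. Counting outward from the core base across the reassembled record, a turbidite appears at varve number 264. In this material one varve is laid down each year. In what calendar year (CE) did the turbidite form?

444 CE

Total varves = 427 + 1001 + 326 = 1754.
Between varve 264 and the sediment surface there are 1754 − 264 = 1490 varves.
Excluding 4 false varves: 1490 − 4 = 1486.
The varve at the sediment surface is 1930 CE, so the turbidite dates to 1930 − 1486 = 444 CE.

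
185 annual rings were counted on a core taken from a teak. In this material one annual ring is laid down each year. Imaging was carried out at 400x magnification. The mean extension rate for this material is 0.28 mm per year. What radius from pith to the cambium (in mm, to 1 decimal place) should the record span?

51.8 mm

The record spans 185 years at 0.28 mm per year.
Length ≈ 0.28 × 185 = 51.8 mm.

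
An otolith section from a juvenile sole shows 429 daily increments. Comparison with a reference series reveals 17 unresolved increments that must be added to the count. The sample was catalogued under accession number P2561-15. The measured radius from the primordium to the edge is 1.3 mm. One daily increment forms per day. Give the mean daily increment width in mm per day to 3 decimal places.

0.003 mm per day

Adjusted count: 429 + 17 = 446 daily increments.
1.3 mm over 446 days gives 1.3 / 446 ≈ 0.003 mm per day.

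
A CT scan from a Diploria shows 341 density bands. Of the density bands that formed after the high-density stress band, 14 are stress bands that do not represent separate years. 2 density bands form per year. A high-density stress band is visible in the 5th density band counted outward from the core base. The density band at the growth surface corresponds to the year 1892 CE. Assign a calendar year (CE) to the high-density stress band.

341 − 5 = 336 density bands lie beyond the high-density stress band toward the growth surface.
Excluding 14 false density bands: 336 − 14 = 322.
With 2 density bands per year, 322 / 2 = 161 years.
The density band at the growth surface is 1892 CE, so the high-density stress band dates to 1892 − 161 = 1731 CE.

1731 CE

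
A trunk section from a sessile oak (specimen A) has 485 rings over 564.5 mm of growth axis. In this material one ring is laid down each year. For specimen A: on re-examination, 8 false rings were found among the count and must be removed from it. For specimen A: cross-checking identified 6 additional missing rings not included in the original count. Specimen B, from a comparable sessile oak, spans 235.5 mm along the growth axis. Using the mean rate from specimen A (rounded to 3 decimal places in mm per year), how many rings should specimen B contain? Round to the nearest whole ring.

Specimen A: after corrections the count is 485 − 8 + 6 = 483 rings.
A: 564.5 mm over 483 years gives 564.5 / 483 ≈ 1.169 mm/year.
For B, 235.5 / 1.169 = 201.45 years ≈ 201 rings.

201 rings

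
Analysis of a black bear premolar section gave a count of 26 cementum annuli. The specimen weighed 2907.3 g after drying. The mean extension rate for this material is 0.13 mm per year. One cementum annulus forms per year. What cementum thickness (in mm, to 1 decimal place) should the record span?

26 years of growth are recorded.
Length ≈ 0.13 × 26 = 3.4 mm.

3.4 mm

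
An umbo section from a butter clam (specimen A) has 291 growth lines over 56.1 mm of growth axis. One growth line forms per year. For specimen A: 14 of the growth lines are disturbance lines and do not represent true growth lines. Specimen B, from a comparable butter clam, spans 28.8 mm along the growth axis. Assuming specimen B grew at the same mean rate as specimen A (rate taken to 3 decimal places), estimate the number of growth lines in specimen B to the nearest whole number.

Specimen A: adjusted count: 291 − 14 = 277 growth lines.
A: 56.1 mm over 277 years gives 56.1 / 277 ≈ 0.203 mm/yr.
B spans 28.8 / 0.203 = 141.87 years ≈ 142 growth lines.

142 growth lines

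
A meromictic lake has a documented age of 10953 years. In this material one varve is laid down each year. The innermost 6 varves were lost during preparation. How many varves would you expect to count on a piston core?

One varve per year gives 10953 varves over 10953 years.
10953 − 6 missed = 10947 varves expected in the prepared section.

10947 varves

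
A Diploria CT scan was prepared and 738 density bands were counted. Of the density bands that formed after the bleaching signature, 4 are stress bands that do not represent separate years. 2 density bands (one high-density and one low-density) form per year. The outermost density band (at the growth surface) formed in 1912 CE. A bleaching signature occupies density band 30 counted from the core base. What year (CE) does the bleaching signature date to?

The bleaching signature sits at density band 30 from the core base, so 738 − 30 = 708 density bands formed after it.
Excluding 4 false density bands: 708 − 4 = 704.
704 density bands at 2 per year is 704 / 2 = 352 years.
1912 − 352 = 1560 CE.

1560 CE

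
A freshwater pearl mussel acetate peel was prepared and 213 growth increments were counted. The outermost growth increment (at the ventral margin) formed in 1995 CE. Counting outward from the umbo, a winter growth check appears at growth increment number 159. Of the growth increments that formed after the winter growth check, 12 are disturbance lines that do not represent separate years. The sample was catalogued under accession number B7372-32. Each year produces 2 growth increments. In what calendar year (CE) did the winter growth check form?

213 − 159 = 54 growth increments lie beyond the winter growth check toward the ventral margin.
Excluding 12 false growth increments: 54 − 12 = 42.
With 2 growth increments per year, 42 / 2 = 21 years.
1995 − 21 = 1974 CE.

1974 CE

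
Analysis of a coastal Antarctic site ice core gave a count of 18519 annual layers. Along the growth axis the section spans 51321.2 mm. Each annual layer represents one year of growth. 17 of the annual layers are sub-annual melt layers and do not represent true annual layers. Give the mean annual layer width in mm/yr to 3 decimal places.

Correcting the raw count gives 18519 − 17 = 18502 true annual layers.
51321.2 mm over 18502 years gives 51321.2 / 18502 ≈ 2.774 mm/yr.

2.774 mm/yr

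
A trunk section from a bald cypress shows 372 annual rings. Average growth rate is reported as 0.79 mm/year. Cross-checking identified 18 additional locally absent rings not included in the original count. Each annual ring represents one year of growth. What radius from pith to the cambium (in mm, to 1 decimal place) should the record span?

Correcting the raw count gives 372 + 18 = 390 true annual rings.
Predicted length = 0.79 mm/year × 390 years = 308.1 mm.

308.1 mm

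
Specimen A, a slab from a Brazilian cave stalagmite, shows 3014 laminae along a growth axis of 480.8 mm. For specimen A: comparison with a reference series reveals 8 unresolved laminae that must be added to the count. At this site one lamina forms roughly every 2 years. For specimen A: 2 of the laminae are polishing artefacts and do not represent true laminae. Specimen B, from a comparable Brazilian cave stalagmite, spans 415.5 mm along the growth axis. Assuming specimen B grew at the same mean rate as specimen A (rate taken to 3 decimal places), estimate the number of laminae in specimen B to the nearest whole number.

Specimen A: correcting the raw count gives 3014 − 2 + 8 = 3020 true laminae.
Specimen A: at 2 years per lamina, 3020 × 2 = 6040 years.
A: Mean rate = 480.8 mm / 6040 years ≈ 0.080 mm/year.
B spans 415.5 / 0.080 = 5193.75 years; at 2 years per lamina that is 5193.75 / 2 ≈ 2597 laminae.

2597 laminae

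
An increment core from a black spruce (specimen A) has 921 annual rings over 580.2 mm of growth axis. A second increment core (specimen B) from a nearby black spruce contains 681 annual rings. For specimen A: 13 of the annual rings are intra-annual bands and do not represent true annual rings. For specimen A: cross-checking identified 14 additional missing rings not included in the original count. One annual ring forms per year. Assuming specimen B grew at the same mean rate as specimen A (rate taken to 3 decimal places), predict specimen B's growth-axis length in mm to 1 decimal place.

428.3 mm

Specimen A: after corrections the count is 921 − 13 + 14 = 922 annual rings.
A: 580.2 mm over 922 years gives 580.2 / 922 ≈ 0.629 mm per year.
Length of B = 0.629 × 681 = 428.3 mm.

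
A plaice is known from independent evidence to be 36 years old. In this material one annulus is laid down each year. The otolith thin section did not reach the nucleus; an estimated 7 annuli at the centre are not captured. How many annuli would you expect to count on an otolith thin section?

Expected annuli over 36 years: 36.
Subtracting the 7 annuli not captured gives 36 − 7 = 29 annuli in the record.

29 annuli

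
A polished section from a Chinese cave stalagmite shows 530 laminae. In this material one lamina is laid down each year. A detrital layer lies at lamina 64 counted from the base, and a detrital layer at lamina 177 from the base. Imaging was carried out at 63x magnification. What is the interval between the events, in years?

177 − 64 = 113 laminae lie between the two events.
One lamina per year makes the interval 113 years.

113 yr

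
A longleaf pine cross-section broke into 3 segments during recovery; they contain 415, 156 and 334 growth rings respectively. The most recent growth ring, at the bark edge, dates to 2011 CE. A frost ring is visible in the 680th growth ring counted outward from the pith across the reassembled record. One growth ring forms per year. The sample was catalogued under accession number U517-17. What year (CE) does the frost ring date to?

Total growth rings = 415 + 156 + 334 = 905.
The frost ring sits at growth ring 680 from the pith, so 905 − 680 = 225 growth rings formed after it.
The growth ring at the bark edge is 2011 CE, so the frost ring dates to 2011 − 225 = 1786 CE.

1786 CE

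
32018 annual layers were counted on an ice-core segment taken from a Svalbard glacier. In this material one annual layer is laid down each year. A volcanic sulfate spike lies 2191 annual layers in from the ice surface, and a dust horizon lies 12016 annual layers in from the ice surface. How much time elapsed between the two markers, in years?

9825 years

12016 − 2191 = 9825 annual layers lie between the two events.
That is 9825 years at one annual layer per year.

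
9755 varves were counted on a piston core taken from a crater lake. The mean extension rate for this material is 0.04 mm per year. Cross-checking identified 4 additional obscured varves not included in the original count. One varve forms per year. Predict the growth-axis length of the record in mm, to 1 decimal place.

390.4 mm

After corrections the count is 9755 + 4 = 9759 varves.
Predicted length = 0.04 mm/year × 9759 years = 390.4 mm.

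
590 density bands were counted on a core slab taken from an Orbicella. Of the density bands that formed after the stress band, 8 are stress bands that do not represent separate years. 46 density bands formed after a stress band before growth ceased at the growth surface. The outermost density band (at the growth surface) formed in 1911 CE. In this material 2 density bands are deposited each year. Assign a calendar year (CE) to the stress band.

There are 46 density bands younger than the stress band.
Excluding 8 false density bands: 46 − 8 = 38.
With 2 density bands per year, 38 / 2 = 19 years.
Counting back 19 years from 1911 CE places the stress band in 1911 − 19 = 1892 CE.

1892 CE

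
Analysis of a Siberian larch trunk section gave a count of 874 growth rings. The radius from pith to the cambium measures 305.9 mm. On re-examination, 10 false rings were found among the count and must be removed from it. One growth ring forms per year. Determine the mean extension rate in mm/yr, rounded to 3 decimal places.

0.354 mm/yr

True growth ring count = 874 − 10 = 864.
305.9 mm over 864 years gives 305.9 / 864 ≈ 0.354 mm/yr.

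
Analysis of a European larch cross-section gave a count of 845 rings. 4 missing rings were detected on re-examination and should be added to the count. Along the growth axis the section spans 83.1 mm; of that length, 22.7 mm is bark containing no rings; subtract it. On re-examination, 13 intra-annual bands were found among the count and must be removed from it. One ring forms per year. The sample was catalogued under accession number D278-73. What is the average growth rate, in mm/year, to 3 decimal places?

0.072 mm/year

Adjusted count: 845 − 13 + 4 = 836 rings.
Removing the 22.7 mm offcut leaves 83.1 − 22.7 = 60.4 mm.
60.4 mm over 836 years gives 60.4 / 836 ≈ 0.072 mm/year.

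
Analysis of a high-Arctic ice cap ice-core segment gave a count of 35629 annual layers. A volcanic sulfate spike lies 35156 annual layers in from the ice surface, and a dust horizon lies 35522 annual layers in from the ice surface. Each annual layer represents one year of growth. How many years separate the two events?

366 years

Separation: 35522 − 35156 = 366 annual layers.
At one annual layer per year, 366 years elapsed between them.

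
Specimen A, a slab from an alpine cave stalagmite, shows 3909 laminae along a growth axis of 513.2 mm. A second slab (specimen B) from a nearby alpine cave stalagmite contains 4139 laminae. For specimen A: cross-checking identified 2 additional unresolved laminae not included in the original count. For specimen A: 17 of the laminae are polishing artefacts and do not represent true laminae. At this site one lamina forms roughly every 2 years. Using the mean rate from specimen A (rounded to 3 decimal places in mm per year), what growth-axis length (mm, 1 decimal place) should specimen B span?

546.3 mm

Specimen A: correcting the raw count gives 3909 − 17 + 2 = 3894 true laminae.
Specimen A: multiplying by 2 years per lamina: 3894 × 2 = 7788 years.
A: 513.2 mm over 7788 years gives 513.2 / 7788 ≈ 0.066 mm/year.
Specimen B: multiplying by 2 years per lamina: 4139 × 2 = 8278 years. Length of B = 0.066 × 8278 = 546.3 mm.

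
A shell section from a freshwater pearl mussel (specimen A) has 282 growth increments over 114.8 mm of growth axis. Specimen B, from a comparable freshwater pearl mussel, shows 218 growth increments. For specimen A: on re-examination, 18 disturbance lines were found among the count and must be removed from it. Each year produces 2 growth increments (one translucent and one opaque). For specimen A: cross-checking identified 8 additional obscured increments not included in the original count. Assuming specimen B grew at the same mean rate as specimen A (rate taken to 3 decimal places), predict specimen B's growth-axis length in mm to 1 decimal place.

Specimen A: correcting the raw count gives 282 − 18 + 8 = 272 true growth increments.
Specimen A: 272 growth increments at 2 per year is 272 / 2 = 136 years.
A: Extension rate ≈ 114.8 / 136 = 0.844 mm/yr.
Specimen B: 218 growth increments at 2 per year is 218 / 2 = 109 years. For B, 0.844 mm/year × 109 years = 92.0 mm.

92.0 mm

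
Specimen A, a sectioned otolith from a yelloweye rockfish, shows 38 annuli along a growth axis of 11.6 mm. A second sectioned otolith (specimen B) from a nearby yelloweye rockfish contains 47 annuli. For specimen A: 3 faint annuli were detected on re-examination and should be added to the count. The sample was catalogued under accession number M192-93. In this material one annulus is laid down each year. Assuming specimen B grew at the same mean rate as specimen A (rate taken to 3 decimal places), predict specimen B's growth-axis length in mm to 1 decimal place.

13.3 mm

Specimen A: true annulus count = 38 + 3 = 41.
A: 11.6 mm over 41 years gives 11.6 / 41 ≈ 0.283 mm/yr.
B's length ≈ 0.283 × 47 = 13.3 mm.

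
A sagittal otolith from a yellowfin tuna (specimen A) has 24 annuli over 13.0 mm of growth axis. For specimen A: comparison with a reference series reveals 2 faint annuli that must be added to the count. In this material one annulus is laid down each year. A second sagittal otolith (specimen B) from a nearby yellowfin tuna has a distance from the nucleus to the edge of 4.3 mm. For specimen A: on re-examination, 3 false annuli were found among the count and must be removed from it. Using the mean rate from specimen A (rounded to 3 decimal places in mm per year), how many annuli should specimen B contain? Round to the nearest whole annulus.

8 annuli

Specimen A: true annulus count = 24 − 3 + 2 = 23.
A: Mean rate = 13.0 mm / 23 years ≈ 0.565 mm/yr.
B spans 4.3 / 0.565 = 7.61 years ≈ 8 annuli.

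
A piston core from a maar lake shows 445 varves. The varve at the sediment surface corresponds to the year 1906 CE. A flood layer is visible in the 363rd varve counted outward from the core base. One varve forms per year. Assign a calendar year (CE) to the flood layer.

The flood layer sits at varve 363 from the core base, so 445 − 363 = 82 varves formed after it.
1906 − 82 = 1824 CE.

1824 CE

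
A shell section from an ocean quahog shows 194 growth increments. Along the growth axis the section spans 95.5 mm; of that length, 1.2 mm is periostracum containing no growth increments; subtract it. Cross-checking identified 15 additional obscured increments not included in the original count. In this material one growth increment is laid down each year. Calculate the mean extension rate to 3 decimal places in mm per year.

True growth increment count = 194 + 15 = 209.
Net length = 95.5 − 1.2 = 94.3 mm.
Extension rate ≈ 94.3 / 209 = 0.451 mm per year.

0.451 mm per year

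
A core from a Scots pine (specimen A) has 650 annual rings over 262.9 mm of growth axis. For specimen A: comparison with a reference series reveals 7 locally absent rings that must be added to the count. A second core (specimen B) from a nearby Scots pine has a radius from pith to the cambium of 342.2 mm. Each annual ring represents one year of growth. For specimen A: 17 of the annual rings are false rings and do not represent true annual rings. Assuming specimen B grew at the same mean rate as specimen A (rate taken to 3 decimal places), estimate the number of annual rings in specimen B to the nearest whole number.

Specimen A: correcting the raw count gives 650 − 17 + 7 = 640 true annual rings.
A: Extension rate ≈ 262.9 / 640 = 0.411 mm/yr.
B spans 342.2 / 0.411 = 832.60 years ≈ 833 annual rings.

833 annual rings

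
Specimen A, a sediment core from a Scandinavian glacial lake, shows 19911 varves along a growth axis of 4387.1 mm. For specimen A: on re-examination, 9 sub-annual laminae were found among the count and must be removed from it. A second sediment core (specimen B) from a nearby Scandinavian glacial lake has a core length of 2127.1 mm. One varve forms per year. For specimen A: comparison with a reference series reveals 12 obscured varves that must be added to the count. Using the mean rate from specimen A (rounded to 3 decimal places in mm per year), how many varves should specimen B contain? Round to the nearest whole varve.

9669 varves

Specimen A: after corrections the count is 19911 − 9 + 12 = 19914 varves.
A: Extension rate ≈ 4387.1 / 19914 = 0.220 mm per year.
For B, 2127.1 / 0.220 = 9668.64 years ≈ 9669 varves.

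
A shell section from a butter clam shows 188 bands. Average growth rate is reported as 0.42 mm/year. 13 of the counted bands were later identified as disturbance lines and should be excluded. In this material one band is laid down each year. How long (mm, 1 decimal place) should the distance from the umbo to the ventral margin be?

73.5 mm

After corrections the count is 188 − 13 = 175 bands.
Length ≈ 0.42 × 175 = 73.5 mm.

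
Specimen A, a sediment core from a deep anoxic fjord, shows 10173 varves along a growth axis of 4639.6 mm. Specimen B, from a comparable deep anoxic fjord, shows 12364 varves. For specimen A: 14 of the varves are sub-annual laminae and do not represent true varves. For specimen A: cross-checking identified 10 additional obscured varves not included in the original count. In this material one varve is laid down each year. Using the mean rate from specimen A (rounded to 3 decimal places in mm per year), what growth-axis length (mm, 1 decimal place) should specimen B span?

Specimen A: correcting the raw count gives 10173 − 14 + 10 = 10169 true varves.
A: Mean rate = 4639.6 mm / 10169 years ≈ 0.456 mm/yr.
B's length ≈ 0.456 × 12364 = 5638.0 mm.

5638.0 mm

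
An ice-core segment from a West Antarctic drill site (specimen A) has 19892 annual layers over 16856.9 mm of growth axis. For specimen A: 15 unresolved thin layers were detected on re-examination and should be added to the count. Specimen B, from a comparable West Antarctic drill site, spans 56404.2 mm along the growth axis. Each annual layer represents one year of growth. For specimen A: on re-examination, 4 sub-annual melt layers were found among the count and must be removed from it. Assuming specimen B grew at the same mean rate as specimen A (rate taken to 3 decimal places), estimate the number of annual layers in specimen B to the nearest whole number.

Specimen A: after corrections the count is 19892 − 4 + 15 = 19903 annual layers.
A: 16856.9 mm over 19903 years gives 16856.9 / 19903 ≈ 0.847 mm per year.
For B, 56404.2 / 0.847 = 66592.92 years ≈ 66593 annual layers.

66593 annual layers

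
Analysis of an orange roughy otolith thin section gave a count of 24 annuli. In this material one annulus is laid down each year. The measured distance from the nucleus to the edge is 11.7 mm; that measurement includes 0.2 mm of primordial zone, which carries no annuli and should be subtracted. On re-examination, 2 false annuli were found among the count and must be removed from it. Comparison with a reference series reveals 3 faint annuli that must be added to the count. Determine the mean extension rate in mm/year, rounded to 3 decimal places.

True annulus count = 24 − 2 + 3 = 25.
The growth record spans 11.7 − 0.2 = 11.5 mm.
Mean rate = 11.5 mm / 25 years ≈ 0.460 mm/year.

0.460 mm/year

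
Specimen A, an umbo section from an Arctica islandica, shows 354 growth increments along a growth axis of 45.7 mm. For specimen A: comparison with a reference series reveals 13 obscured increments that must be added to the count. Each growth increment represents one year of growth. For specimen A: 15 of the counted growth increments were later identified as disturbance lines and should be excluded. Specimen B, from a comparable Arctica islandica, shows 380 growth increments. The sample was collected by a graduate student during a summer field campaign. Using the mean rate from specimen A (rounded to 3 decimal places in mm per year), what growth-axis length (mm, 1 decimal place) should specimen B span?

Specimen A: after corrections the count is 354 − 15 + 13 = 352 growth increments.
A: 45.7 mm over 352 years gives 45.7 / 352 ≈ 0.130 mm per year.
For B, 0.130 mm/year × 380 years = 49.4 mm.

49.4 mm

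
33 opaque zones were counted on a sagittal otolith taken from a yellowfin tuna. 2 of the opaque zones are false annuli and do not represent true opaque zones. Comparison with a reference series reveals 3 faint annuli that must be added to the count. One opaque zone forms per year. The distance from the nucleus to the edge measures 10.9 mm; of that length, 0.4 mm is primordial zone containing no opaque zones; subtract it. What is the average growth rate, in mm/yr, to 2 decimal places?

Adjusted count: 33 − 2 + 3 = 34 opaque zones.
Net length = 10.9 − 0.4 = 10.5 mm.
10.5 mm over 34 years gives 10.5 / 34 ≈ 0.31 mm/yr.

0.31 mm/yr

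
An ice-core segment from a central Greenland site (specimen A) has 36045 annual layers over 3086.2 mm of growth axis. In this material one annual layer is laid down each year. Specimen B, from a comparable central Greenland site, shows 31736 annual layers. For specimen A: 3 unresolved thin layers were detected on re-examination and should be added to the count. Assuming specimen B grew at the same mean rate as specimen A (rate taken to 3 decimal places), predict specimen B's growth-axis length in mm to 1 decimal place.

Specimen A: adjusted count: 36045 + 3 = 36048 annual layers.
A: 3086.2 mm over 36048 years gives 3086.2 / 36048 ≈ 0.086 mm per year.
Length of B = 0.086 × 31736 = 2729.3 mm.

2729.3 mm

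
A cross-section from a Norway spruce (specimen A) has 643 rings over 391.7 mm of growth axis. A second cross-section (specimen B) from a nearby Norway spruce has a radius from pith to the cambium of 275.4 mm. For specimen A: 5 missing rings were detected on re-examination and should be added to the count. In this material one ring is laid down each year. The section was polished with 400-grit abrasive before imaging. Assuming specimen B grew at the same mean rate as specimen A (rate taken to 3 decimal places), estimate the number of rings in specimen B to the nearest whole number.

456 rings

Specimen A: adjusted count: 643 + 5 = 648 rings.
A: Mean rate = 391.7 mm / 648 years ≈ 0.604 mm/year.
Specimen B: 275.4 mm / 0.604 mm per year = 455.96 years ≈ 456 rings.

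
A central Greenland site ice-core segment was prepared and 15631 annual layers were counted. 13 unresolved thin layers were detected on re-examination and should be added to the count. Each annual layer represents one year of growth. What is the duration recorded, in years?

Correcting the raw count gives 15631 + 13 = 15644 true annual layers.
With a one-to-one annual layer periodicity this is 15644 years.

15644 years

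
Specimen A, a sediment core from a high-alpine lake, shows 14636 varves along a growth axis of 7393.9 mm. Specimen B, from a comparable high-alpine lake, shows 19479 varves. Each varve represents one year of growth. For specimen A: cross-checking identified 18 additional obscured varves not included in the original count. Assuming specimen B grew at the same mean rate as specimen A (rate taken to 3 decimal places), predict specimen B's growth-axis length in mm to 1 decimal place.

9836.9 mm

Specimen A: after corrections the count is 14636 + 18 = 14654 varves.
A: Extension rate ≈ 7393.9 / 14654 = 0.505 mm per year.
Length of B = 0.505 × 19479 = 9836.9 mm.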